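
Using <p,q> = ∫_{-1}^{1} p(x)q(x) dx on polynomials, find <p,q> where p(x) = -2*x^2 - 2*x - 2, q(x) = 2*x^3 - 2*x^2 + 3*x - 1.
<p,q> = 4

Expand the product: p(x)·q(x) = -4*x^5 - 6*x^3 - 4*x + 2.
∫_{-1}^{1} of each monomial x^k gives [2/(k+1) if k even, 0 if k odd]. Integrating term-by-term (or equivalently evaluating the antiderivative F(x) = -2*x^6/3 - 3*x^4/2 - 2*x^2 + 2*x at the endpoints):
  F(1) − F(−1) = -13/6 − (-37/6) = 4.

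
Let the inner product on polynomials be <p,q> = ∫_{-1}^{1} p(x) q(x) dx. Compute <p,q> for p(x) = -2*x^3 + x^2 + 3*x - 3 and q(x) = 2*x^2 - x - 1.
<p,q> = 14/15

Expand the product: p(x)·q(x) = -4*x^5 + 4*x^4 + 7*x^3 - 10*x^2 + 3.
∫_{-1}^{1} of each monomial x^k gives [2/(k+1) if k even, 0 if k odd]. Integrating term-by-term (or equivalently evaluating the antiderivative F(x) = -2*x^6/3 + 4*x^5/5 + 7*x^4/4 - 10*x^3/3 + 3*x at the endpoints):
  F(1) − F(−1) = 31/20 − (37/60) = 14/15.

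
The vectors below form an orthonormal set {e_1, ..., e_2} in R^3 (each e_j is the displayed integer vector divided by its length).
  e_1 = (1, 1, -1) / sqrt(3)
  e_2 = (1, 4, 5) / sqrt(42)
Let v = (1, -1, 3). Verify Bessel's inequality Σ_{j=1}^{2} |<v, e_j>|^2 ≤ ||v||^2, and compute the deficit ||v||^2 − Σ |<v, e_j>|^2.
Σ |<v, e_j>|^2 = 45/7; ||v||^2 = 11; deficit = 32/7

Write each e_j = u_j / sqrt(<u_j, u_j>) where u_j is the displayed integer vector. Then <v, e_j> = <v, u_j> / sqrt(<u_j, u_j>), so |<v, e_j>|^2 = <v, u_j>^2 / <u_j, u_j>.
Coefficients: <v, e_1> = -3/sqrt(3), <v, e_2> = 12/sqrt(42).
Square and sum: Σ |<v, e_j>|^2 = 45/7.
Compute ||v||^2 = v·v = 11.
Deficit = 11 − 45/7 = 32/7 ≥ 0, confirming Bessel's inequality. (The deficit equals ||v − Σ <v,e_j> e_j||^2, the squared distance from v to span{e_j}.)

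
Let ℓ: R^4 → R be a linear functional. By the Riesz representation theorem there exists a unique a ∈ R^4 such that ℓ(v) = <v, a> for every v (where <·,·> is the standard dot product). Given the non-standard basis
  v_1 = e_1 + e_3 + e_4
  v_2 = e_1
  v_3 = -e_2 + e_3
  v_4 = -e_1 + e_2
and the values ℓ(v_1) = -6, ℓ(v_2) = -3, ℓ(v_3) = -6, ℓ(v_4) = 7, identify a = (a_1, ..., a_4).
a = (-3, 4, -2, -1)

Write a = (a_1, ..., a_4) in the standard basis. For each basis vector v_i, ℓ(v_i) = <v_i, a> is a linear equation in the a_j's. Collect the n equations into a matrix system V a = ℓ, where row i of V is v_i (expressed in the standard basis). Since V is invertible (lower-triangular with 1s on the diagonal, up to permutation), solve by back-substitution:
  V =
[[1, 0, 1, 1],
 [1, 0, 0, 0],
 [0, -1, 1, 0],
 [-1, 1, 0, 0]]
  V a = (-6, -3, -6, 7)
Solving gives a = (-3, 4, -2, -1).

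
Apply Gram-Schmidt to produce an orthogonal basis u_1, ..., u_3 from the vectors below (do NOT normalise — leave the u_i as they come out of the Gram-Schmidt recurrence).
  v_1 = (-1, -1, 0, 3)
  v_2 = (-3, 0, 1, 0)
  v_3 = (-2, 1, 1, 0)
Orthogonal basis:
  u_1 = (-1, -1, 0, 3)
  u_2 = (-30/11, 3/11, 1, -9/11)
  u_3 = (9/101, 90/101, 27/101, 33/101)

Apply the Gram-Schmidt recurrence
  u_1 = v_1
  u_i = v_i − Σ_{j<i} ((v_i · u_j) / (u_j · u_j)) · u_j.

Step by step this gives:
  u_1 = (-1, -1, 0, 3)
  u_2 = (-30/11, 3/11, 1, -9/11)
  u_3 = (9/101, 90/101, 27/101, 33/101)

Orthogonality check:
  u_2 · u_1 = 0 (should be 0)
  u_3 · u_1 = 0 (should be 0)
  u_3 · u_2 = 0 (should be 0)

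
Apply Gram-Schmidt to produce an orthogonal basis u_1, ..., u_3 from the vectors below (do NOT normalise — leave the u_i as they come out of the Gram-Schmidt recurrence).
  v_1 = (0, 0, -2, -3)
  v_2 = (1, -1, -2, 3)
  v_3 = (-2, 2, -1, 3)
Orthogonal basis:
  u_1 = (0, 0, -2, -3)
  u_2 = (1, -1, -36/13, 24/13)
  u_3 = (-198/85, 198/85, -99/85, 66/85)

Apply the Gram-Schmidt recurrence
  u_1 = v_1
  u_i = v_i − Σ_{j<i} ((v_i · u_j) / (u_j · u_j)) · u_j.

Step by step this gives:
  u_1 = (0, 0, -2, -3)
  u_2 = (1, -1, -36/13, 24/13)
  u_3 = (-198/85, 198/85, -99/85, 66/85)

Orthogonality check:
  u_2 · u_1 = 0 (should be 0)
  u_3 · u_1 = 0 (should be 0)
  u_3 · u_2 = 0 (should be 0)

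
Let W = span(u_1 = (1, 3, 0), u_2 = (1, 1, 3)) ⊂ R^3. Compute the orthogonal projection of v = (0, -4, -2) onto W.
proj_W(v) = (-72/47, -164/47, -78/47)

Set up U = [u_1 | ... | u_2] ∈ R^(3×2). The projector onto W = col(U) is P = U (U^T U)^(-1) U^T.
Compute U^T U =
  [10, 4]
  [4, 11],
and U^T v = (-12, -10).
Solve U^T U · c = U^T v for the coefficients: c = (-46/47, -26/47). The projection is proj_W(v) = U c.
Check: (v - proj_W(v)) · u_1 = 0  (should be 0).
Check: (v - proj_W(v)) · u_2 = 0  (should be 0).
Result: proj_W(v) = (-72/47, -164/47, -78/47).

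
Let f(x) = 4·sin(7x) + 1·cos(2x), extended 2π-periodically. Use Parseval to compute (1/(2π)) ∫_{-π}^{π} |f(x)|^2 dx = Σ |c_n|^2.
Σ |c_n|^2 = 17/2

Expand |f|^2 and use orthogonality of {sin(nx), cos(mx)} on [-π, π]:
  ∫_{-π}^{π} sin(nx)^2 dx = π, ∫ cos(mx)^2 dx = π, and cross terms integrate to 0.
So ∫_{-π}^{π} f(x)^2 dx = 4^2 · π + 1^2 · π = (16 + 1)π.
Divide by 2π: (16 + 1)/2 = 17/2.
By Parseval, this equals Σ |c_n|^2.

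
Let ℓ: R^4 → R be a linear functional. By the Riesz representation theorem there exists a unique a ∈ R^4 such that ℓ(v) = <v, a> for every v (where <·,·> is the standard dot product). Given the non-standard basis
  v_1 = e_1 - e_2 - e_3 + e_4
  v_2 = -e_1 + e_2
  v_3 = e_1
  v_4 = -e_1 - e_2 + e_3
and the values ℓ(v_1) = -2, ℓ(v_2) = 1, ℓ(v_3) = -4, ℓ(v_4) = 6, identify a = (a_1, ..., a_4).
a = (-4, -3, -1, -2)

Write a = (a_1, ..., a_4) in the standard basis. For each basis vector v_i, ℓ(v_i) = <v_i, a> is a linear equation in the a_j's. Collect the n equations into a matrix system V a = ℓ, where row i of V is v_i (expressed in the standard basis). Since V is invertible (lower-triangular with 1s on the diagonal, up to permutation), solve by back-substitution:
  V =
[[1, -1, -1, 1],
 [-1, 1, 0, 0],
 [1, 0, 0, 0],
 [-1, -1, 1, 0]]
  V a = (-2, 1, -4, 6)
Solving gives a = (-4, -3, -1, -2).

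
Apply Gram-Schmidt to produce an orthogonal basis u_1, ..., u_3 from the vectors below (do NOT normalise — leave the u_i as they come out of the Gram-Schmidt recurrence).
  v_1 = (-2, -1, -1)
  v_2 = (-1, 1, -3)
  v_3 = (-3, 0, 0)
Orthogonal basis:
  u_1 = (-2, -1, -1)
  u_2 = (1/3, 5/3, -7/3)
  u_3 = (-24/25, 6/5, 18/25)

Apply the Gram-Schmidt recurrence
  u_1 = v_1
  u_i = v_i − Σ_{j<i} ((v_i · u_j) / (u_j · u_j)) · u_j.

Step by step this gives:
  u_1 = (-2, -1, -1)
  u_2 = (1/3, 5/3, -7/3)
  u_3 = (-24/25, 6/5, 18/25)

Orthogonality check:
  u_2 · u_1 = 0 (should be 0)
  u_3 · u_1 = 0 (should be 0)
  u_3 · u_2 = 0 (should be 0)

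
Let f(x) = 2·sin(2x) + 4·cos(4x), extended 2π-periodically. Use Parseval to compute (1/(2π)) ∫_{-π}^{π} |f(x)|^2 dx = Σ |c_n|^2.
Σ |c_n|^2 = 10

Expand |f|^2 and use orthogonality of {sin(nx), cos(mx)} on [-π, π]:
  ∫_{-π}^{π} sin(nx)^2 dx = π, ∫ cos(mx)^2 dx = π, and cross terms integrate to 0.
So ∫_{-π}^{π} f(x)^2 dx = 2^2 · π + 4^2 · π = (4 + 16)π.
Divide by 2π: (4 + 16)/2 = 10.
By Parseval, this equals Σ |c_n|^2.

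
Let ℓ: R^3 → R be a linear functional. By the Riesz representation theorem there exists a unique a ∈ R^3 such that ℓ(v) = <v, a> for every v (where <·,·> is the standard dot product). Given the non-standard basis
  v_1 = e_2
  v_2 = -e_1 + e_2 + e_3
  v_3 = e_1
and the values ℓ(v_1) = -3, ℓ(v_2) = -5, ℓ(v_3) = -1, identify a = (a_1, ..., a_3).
a = (-1, -3, -3)

Write a = (a_1, ..., a_3) in the standard basis. For each basis vector v_i, ℓ(v_i) = <v_i, a> is a linear equation in the a_j's. Collect the n equations into a matrix system V a = ℓ, where row i of V is v_i (expressed in the standard basis). Since V is invertible (lower-triangular with 1s on the diagonal, up to permutation), solve by back-substitution:
  V =
[[0, 1, 0],
 [-1, 1, 1],
 [1, 0, 0]]
  V a = (-3, -5, -1)
Solving gives a = (-1, -3, -3).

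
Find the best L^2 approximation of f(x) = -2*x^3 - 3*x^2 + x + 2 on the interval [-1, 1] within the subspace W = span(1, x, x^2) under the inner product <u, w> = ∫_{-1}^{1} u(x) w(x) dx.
g(x) = -3*x^2 - x/5 + 2

The best approximation g ∈ W is the orthogonal projection of f onto W. Writing g = a_0 + a_1 x + a_2 x^2, the coefficients solve the normal equations G · a = b where
  G_{ij} = <φ_i, φ_j> and b_i = <f, φ_i>, with φ_0 = 1, φ_1 = x, φ_2 = x^2.
G =
  [2, 0, 2/3]
  [0, 2/3, 0]
  [2/3, 0, 2/5],
b = (2, -2/15, 2/15).
Solving gives a_0 = 2, a_1 = -1/5, a_2 = -3, so
  g(x) = -3*x^2 - x/5 + 2.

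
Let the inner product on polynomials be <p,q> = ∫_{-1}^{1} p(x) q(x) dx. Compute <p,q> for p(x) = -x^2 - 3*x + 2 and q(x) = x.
<p,q> = -2

Expand the product: p(x)·q(x) = -x^3 - 3*x^2 + 2*x.
∫_{-1}^{1} of each monomial x^k gives [2/(k+1) if k even, 0 if k odd]. Integrating term-by-term (or equivalently evaluating the antiderivative F(x) = -x^4/4 - x^3 + x^2 at the endpoints):
  F(1) − F(−1) = -1/4 − (7/4) = -2.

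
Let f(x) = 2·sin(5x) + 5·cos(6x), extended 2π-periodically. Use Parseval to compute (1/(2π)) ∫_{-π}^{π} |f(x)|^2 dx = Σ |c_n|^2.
Σ |c_n|^2 = 29/2

Expand |f|^2 and use orthogonality of {sin(nx), cos(mx)} on [-π, π]:
  ∫_{-π}^{π} sin(nx)^2 dx = π, ∫ cos(mx)^2 dx = π, and cross terms integrate to 0.
So ∫_{-π}^{π} f(x)^2 dx = 2^2 · π + 5^2 · π = (4 + 25)π.
Divide by 2π: (4 + 25)/2 = 29/2.
By Parseval, this equals Σ |c_n|^2.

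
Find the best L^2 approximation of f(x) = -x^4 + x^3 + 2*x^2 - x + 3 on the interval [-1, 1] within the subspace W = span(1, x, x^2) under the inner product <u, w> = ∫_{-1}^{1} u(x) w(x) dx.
g(x) = 8*x^2/7 - 2*x/5 + 108/35

The best approximation g ∈ W is the orthogonal projection of f onto W. Writing g = a_0 + a_1 x + a_2 x^2, the coefficients solve the normal equations G · a = b where
  G_{ij} = <φ_i, φ_j> and b_i = <f, φ_i>, with φ_0 = 1, φ_1 = x, φ_2 = x^2.
G =
  [2, 0, 2/3]
  [0, 2/3, 0]
  [2/3, 0, 2/5],
b = (104/15, -4/15, 88/35).
Solving gives a_0 = 108/35, a_1 = -2/5, a_2 = 8/7, so
  g(x) = 8*x^2/7 - 2*x/5 + 108/35.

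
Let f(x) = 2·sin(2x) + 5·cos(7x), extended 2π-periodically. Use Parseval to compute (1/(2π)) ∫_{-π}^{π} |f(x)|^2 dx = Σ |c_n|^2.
Σ |c_n|^2 = 29/2

Expand |f|^2 and use orthogonality of {sin(nx), cos(mx)} on [-π, π]:
  ∫_{-π}^{π} sin(nx)^2 dx = π, ∫ cos(mx)^2 dx = π, and cross terms integrate to 0.
So ∫_{-π}^{π} f(x)^2 dx = 2^2 · π + 5^2 · π = (4 + 25)π.
Divide by 2π: (4 + 25)/2 = 29/2.
By Parseval, this equals Σ |c_n|^2.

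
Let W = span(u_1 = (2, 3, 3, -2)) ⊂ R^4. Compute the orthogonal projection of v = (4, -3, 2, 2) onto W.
proj_W(v) = (1/13, 3/26, 3/26, -1/13)

Set up U = [u_1 | ... | u_1] ∈ R^(4×1). The projector onto W = col(U) is P = U (U^T U)^(-1) U^T.
Compute U^T U =
  [26],
and U^T v = (1).
Solve U^T U · c = U^T v for the coefficients: c = (1/26). The projection is proj_W(v) = U c.
Check: (v - proj_W(v)) · u_1 = 0  (should be 0).
Result: proj_W(v) = (1/13, 3/26, 3/26, -1/13).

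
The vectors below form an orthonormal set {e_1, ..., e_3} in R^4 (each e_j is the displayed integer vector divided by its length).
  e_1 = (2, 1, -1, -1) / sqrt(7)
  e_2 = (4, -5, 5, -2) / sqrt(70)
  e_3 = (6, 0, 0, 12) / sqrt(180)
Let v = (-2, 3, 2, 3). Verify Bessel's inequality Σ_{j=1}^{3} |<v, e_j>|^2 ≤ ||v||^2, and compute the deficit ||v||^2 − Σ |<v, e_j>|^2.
Σ |<v, e_j>|^2 = 27/2; ||v||^2 = 26; deficit = 25/2

Write each e_j = u_j / sqrt(<u_j, u_j>) where u_j is the displayed integer vector. Then <v, e_j> = <v, u_j> / sqrt(<u_j, u_j>), so |<v, e_j>|^2 = <v, u_j>^2 / <u_j, u_j>.
Coefficients: <v, e_1> = -6/sqrt(7), <v, e_2> = -19/sqrt(70), <v, e_3> = 24/sqrt(180).
Square and sum: Σ |<v, e_j>|^2 = 27/2.
Compute ||v||^2 = v·v = 26.
Deficit = 26 − 27/2 = 25/2 ≥ 0, confirming Bessel's inequality. (The deficit equals ||v − Σ <v,e_j> e_j||^2, the squared distance from v to span{e_j}.)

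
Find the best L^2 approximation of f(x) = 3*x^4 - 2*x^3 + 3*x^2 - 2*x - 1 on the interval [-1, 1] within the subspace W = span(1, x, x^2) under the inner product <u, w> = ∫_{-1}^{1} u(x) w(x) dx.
g(x) = 39*x^2/7 - 16*x/5 - 44/35

The best approximation g ∈ W is the orthogonal projection of f onto W. Writing g = a_0 + a_1 x + a_2 x^2, the coefficients solve the normal equations G · a = b where
  G_{ij} = <φ_i, φ_j> and b_i = <f, φ_i>, with φ_0 = 1, φ_1 = x, φ_2 = x^2.
G =
  [2, 0, 2/3]
  [0, 2/3, 0]
  [2/3, 0, 2/5],
b = (6/5, -32/15, 146/105).
Solving gives a_0 = -44/35, a_1 = -16/5, a_2 = 39/7, so
  g(x) = 39*x^2/7 - 16*x/5 - 44/35.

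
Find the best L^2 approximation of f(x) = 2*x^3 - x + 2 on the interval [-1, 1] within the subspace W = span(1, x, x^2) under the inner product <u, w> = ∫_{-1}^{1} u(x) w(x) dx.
g(x) = x/5 + 2

The best approximation g ∈ W is the orthogonal projection of f onto W. Writing g = a_0 + a_1 x + a_2 x^2, the coefficients solve the normal equations G · a = b where
  G_{ij} = <φ_i, φ_j> and b_i = <f, φ_i>, with φ_0 = 1, φ_1 = x, φ_2 = x^2.
G =
  [2, 0, 2/3]
  [0, 2/3, 0]
  [2/3, 0, 2/5],
b = (4, 2/15, 4/3).
Solving gives a_0 = 2, a_1 = 1/5, a_2 = 0, so
  g(x) = x/5 + 2.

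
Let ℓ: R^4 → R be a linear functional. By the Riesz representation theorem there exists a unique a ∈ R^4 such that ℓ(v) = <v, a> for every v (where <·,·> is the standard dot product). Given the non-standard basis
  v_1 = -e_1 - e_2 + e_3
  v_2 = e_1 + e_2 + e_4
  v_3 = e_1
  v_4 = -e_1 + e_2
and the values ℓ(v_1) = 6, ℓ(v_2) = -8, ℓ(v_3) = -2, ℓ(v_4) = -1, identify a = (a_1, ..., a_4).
a = (-2, -3, 1, -3)

Write a = (a_1, ..., a_4) in the standard basis. For each basis vector v_i, ℓ(v_i) = <v_i, a> is a linear equation in the a_j's. Collect the n equations into a matrix system V a = ℓ, where row i of V is v_i (expressed in the standard basis). Since V is invertible (lower-triangular with 1s on the diagonal, up to permutation), solve by back-substitution:
  V =
[[-1, -1, 1, 0],
 [1, 1, 0, 1],
 [1, 0, 0, 0],
 [-1, 1, 0, 0]]
  V a = (6, -8, -2, -1)
Solving gives a = (-2, -3, 1, -3).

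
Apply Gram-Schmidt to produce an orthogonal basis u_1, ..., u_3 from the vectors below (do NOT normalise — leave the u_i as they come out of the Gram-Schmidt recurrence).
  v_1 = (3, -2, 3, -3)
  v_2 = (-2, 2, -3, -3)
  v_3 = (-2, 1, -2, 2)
Orthogonal basis:
  u_1 = (3, -2, 3, -3)
  u_2 = (-32/31, 42/31, -63/31, -123/31)
  u_3 = (-30/353, -93/353, -37/353, -5/353)

Apply the Gram-Schmidt recurrence
  u_1 = v_1
  u_i = v_i − Σ_{j<i} ((v_i · u_j) / (u_j · u_j)) · u_j.

Step by step this gives:
  u_1 = (3, -2, 3, -3)
  u_2 = (-32/31, 42/31, -63/31, -123/31)
  u_3 = (-30/353, -93/353, -37/353, -5/353)

Orthogonality check:
  u_2 · u_1 = 0 (should be 0)
  u_3 · u_1 = 0 (should be 0)
  u_3 · u_2 = 0 (should be 0)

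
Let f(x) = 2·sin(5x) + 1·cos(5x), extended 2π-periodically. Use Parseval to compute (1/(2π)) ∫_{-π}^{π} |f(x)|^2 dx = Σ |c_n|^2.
Σ |c_n|^2 = 5/2

Expand |f|^2 and use orthogonality of {sin(nx), cos(mx)} on [-π, π]:
  ∫_{-π}^{π} sin(nx)^2 dx = π, ∫ cos(mx)^2 dx = π, and cross terms integrate to 0.
So ∫_{-π}^{π} f(x)^2 dx = 2^2 · π + 1^2 · π = (4 + 1)π.
Divide by 2π: (4 + 1)/2 = 5/2.
By Parseval, this equals Σ |c_n|^2.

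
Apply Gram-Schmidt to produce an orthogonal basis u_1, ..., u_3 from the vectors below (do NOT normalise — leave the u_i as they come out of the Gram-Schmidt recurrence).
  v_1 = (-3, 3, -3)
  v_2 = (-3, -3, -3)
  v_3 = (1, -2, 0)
Orthogonal basis:
  u_1 = (-3, 3, -3)
  u_2 = (-2, -4, -2)
  u_3 = (1/2, 0, -1/2)

Apply the Gram-Schmidt recurrence
  u_1 = v_1
  u_i = v_i − Σ_{j<i} ((v_i · u_j) / (u_j · u_j)) · u_j.

Step by step this gives:
  u_1 = (-3, 3, -3)
  u_2 = (-2, -4, -2)
  u_3 = (1/2, 0, -1/2)

Orthogonality check:
  u_2 · u_1 = 0 (should be 0)
  u_3 · u_1 = 0 (should be 0)
  u_3 · u_2 = 0 (should be 0)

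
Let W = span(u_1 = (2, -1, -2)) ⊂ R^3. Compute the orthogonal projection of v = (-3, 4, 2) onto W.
proj_W(v) = (-28/9, 14/9, 28/9)

Set up U = [u_1 | ... | u_1] ∈ R^(3×1). The projector onto W = col(U) is P = U (U^T U)^(-1) U^T.
Compute U^T U =
  [9],
and U^T v = (-14).
Solve U^T U · c = U^T v for the coefficients: c = (-14/9). The projection is proj_W(v) = U c.
Check: (v - proj_W(v)) · u_1 = 0  (should be 0).
Result: proj_W(v) = (-28/9, 14/9, 28/9).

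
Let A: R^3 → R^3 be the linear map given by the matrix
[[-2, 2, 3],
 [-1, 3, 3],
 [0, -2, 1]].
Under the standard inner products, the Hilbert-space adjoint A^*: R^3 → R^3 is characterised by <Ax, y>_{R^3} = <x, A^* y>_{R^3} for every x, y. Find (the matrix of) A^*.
A^* = A^T =
[[-2, -1, 0],
 [2, 3, -2],
 [3, 3, 1]]

For real matrices with standard dot products, the defining identity <Ax, y> = <x, A^* y> gives (Ax)^T y = x^T (A^*) y, i.e. x^T A^T y = x^T (A^*) y. Since this holds for all x, y, we must have A^* = A^T. Therefore
A^* =
[[-2, -1, 0],
 [2, 3, -2],
 [3, 3, 1]].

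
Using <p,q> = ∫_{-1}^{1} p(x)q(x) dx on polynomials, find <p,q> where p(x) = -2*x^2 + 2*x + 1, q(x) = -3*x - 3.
<p,q> = -6

Expand the product: p(x)·q(x) = 6*x^3 - 9*x - 3.
∫_{-1}^{1} of each monomial x^k gives [2/(k+1) if k even, 0 if k odd]. Integrating term-by-term (or equivalently evaluating the antiderivative F(x) = 3*x^4/2 - 9*x^2/2 - 3*x at the endpoints):
  F(1) − F(−1) = -6 − (0) = -6.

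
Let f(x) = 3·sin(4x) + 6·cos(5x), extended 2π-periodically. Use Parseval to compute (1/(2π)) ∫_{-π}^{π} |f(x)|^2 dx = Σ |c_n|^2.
Σ |c_n|^2 = 45/2

Expand |f|^2 and use orthogonality of {sin(nx), cos(mx)} on [-π, π]:
  ∫_{-π}^{π} sin(nx)^2 dx = π, ∫ cos(mx)^2 dx = π, and cross terms integrate to 0.
So ∫_{-π}^{π} f(x)^2 dx = 3^2 · π + 6^2 · π = (9 + 36)π.
Divide by 2π: (9 + 36)/2 = 45/2.
By Parseval, this equals Σ |c_n|^2.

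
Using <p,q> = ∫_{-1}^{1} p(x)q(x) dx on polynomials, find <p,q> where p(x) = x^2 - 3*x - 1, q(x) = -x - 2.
<p,q> = 14/3

Expand the product: p(x)·q(x) = -x^3 + x^2 + 7*x + 2.
∫_{-1}^{1} of each monomial x^k gives [2/(k+1) if k even, 0 if k odd]. Integrating term-by-term (or equivalently evaluating the antiderivative F(x) = -x^4/4 + x^3/3 + 7*x^2/2 + 2*x at the endpoints):
  F(1) − F(−1) = 67/12 − (11/12) = 14/3.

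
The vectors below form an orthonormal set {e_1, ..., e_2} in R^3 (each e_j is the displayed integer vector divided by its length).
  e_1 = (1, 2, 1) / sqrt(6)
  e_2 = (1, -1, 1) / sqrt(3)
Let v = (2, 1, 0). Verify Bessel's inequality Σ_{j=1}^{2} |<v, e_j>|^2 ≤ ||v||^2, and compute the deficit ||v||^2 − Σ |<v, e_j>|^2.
Σ |<v, e_j>|^2 = 3; ||v||^2 = 5; deficit = 2

Write each e_j = u_j / sqrt(<u_j, u_j>) where u_j is the displayed integer vector. Then <v, e_j> = <v, u_j> / sqrt(<u_j, u_j>), so |<v, e_j>|^2 = <v, u_j>^2 / <u_j, u_j>.
Coefficients: <v, e_1> = 4/sqrt(6), <v, e_2> = 1/sqrt(3).
Square and sum: Σ |<v, e_j>|^2 = 3.
Compute ||v||^2 = v·v = 5.
Deficit = 5 − 3 = 2 ≥ 0, confirming Bessel's inequality. (The deficit equals ||v − Σ <v,e_j> e_j||^2, the squared distance from v to span{e_j}.)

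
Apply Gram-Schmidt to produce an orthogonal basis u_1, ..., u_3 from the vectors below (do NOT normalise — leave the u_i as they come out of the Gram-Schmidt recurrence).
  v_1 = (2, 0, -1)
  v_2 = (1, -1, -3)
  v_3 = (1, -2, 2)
Orthogonal basis:
  u_1 = (2, 0, -1)
  u_2 = (-1, -1, -2)
  u_3 = (1/2, -5/2, 1)

Apply the Gram-Schmidt recurrence
  u_1 = v_1
  u_i = v_i − Σ_{j<i} ((v_i · u_j) / (u_j · u_j)) · u_j.

Step by step this gives:
  u_1 = (2, 0, -1)
  u_2 = (-1, -1, -2)
  u_3 = (1/2, -5/2, 1)

Orthogonality check:
  u_2 · u_1 = 0 (should be 0)
  u_3 · u_1 = 0 (should be 0)
  u_3 · u_2 = 0 (should be 0)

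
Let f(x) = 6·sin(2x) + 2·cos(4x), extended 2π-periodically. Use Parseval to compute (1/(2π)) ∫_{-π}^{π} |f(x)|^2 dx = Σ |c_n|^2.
Σ |c_n|^2 = 20

Expand |f|^2 and use orthogonality of {sin(nx), cos(mx)} on [-π, π]:
  ∫_{-π}^{π} sin(nx)^2 dx = π, ∫ cos(mx)^2 dx = π, and cross terms integrate to 0.
So ∫_{-π}^{π} f(x)^2 dx = 6^2 · π + 2^2 · π = (36 + 4)π.
Divide by 2π: (36 + 4)/2 = 20.
By Parseval, this equals Σ |c_n|^2.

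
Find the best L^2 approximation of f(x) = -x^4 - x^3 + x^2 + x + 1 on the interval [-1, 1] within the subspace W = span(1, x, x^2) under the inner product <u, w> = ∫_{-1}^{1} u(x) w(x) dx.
g(x) = x^2/7 + 2*x/5 + 38/35

The best approximation g ∈ W is the orthogonal projection of f onto W. Writing g = a_0 + a_1 x + a_2 x^2, the coefficients solve the normal equations G · a = b where
  G_{ij} = <φ_i, φ_j> and b_i = <f, φ_i>, with φ_0 = 1, φ_1 = x, φ_2 = x^2.
G =
  [2, 0, 2/3]
  [0, 2/3, 0]
  [2/3, 0, 2/5],
b = (34/15, 4/15, 82/105).
Solving gives a_0 = 38/35, a_1 = 2/5, a_2 = 1/7, so
  g(x) = x^2/7 + 2*x/5 + 38/35.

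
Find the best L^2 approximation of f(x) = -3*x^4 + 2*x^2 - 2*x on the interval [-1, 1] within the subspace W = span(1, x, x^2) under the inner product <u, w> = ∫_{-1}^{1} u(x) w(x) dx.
g(x) = -4*x^2/7 - 2*x + 9/35

The best approximation g ∈ W is the orthogonal projection of f onto W. Writing g = a_0 + a_1 x + a_2 x^2, the coefficients solve the normal equations G · a = b where
  G_{ij} = <φ_i, φ_j> and b_i = <f, φ_i>, with φ_0 = 1, φ_1 = x, φ_2 = x^2.
G =
  [2, 0, 2/3]
  [0, 2/3, 0]
  [2/3, 0, 2/5],
b = (2/15, -4/3, -2/35).
Solving gives a_0 = 9/35, a_1 = -2, a_2 = -4/7, so
  g(x) = -4*x^2/7 - 2*x + 9/35.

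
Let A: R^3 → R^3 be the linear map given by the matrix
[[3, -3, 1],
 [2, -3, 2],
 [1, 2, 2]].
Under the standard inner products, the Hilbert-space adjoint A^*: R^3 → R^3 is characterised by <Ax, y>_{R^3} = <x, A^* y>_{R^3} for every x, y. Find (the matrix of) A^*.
A^* = A^T =
[[3, 2, 1],
 [-3, -3, 2],
 [1, 2, 2]]

For real matrices with standard dot products, the defining identity <Ax, y> = <x, A^* y> gives (Ax)^T y = x^T (A^*) y, i.e. x^T A^T y = x^T (A^*) y. Since this holds for all x, y, we must have A^* = A^T. Therefore
A^* =
[[3, 2, 1],
 [-3, -3, 2],
 [1, 2, 2]].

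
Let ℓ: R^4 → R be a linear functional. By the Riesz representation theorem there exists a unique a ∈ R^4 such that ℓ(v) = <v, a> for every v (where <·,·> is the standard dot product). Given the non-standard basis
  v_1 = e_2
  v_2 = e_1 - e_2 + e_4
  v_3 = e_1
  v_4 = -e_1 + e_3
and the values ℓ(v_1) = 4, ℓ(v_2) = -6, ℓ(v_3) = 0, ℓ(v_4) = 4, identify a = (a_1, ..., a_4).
a = (0, 4, 4, -2)

Write a = (a_1, ..., a_4) in the standard basis. For each basis vector v_i, ℓ(v_i) = <v_i, a> is a linear equation in the a_j's. Collect the n equations into a matrix system V a = ℓ, where row i of V is v_i (expressed in the standard basis). Since V is invertible (lower-triangular with 1s on the diagonal, up to permutation), solve by back-substitution:
  V =
[[0, 1, 0, 0],
 [1, -1, 0, 1],
 [1, 0, 0, 0],
 [-1, 0, 1, 0]]
  V a = (4, -6, 0, 4)
Solving gives a = (0, 4, 4, -2).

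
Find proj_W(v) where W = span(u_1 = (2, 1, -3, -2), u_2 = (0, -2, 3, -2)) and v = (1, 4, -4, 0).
proj_W(v) = (332/257, 634/257, -1200/257, 136/257)

Set up U = [u_1 | ... | u_2] ∈ R^(4×2). The projector onto W = col(U) is P = U (U^T U)^(-1) U^T.
Compute U^T U =
  [18, -7]
  [-7, 17],
and U^T v = (18, -20).
Solve U^T U · c = U^T v for the coefficients: c = (166/257, -234/257). The projection is proj_W(v) = U c.
Check: (v - proj_W(v)) · u_1 = 0  (should be 0).
Check: (v - proj_W(v)) · u_2 = 0  (should be 0).
Result: proj_W(v) = (332/257, 634/257, -1200/257, 136/257).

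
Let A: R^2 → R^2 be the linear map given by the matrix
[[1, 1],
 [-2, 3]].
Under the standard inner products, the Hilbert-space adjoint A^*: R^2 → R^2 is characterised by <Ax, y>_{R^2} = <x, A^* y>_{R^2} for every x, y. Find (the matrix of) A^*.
A^* = A^T =
[[1, -2],
 [1, 3]]

For real matrices with standard dot products, the defining identity <Ax, y> = <x, A^* y> gives (Ax)^T y = x^T (A^*) y, i.e. x^T A^T y = x^T (A^*) y. Since this holds for all x, y, we must have A^* = A^T. Therefore
A^* =
[[1, -2],
 [1, 3]].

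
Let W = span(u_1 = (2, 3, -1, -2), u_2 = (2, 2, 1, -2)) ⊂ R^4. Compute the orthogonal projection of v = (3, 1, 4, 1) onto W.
proj_W(v) = (20/13, 9/65, 232/65, -20/13)

Set up U = [u_1 | ... | u_2] ∈ R^(4×2). The projector onto W = col(U) is P = U (U^T U)^(-1) U^T.
Compute U^T U =
  [18, 13]
  [13, 13],
and U^T v = (3, 10).
Solve U^T U · c = U^T v for the coefficients: c = (-7/5, 141/65). The projection is proj_W(v) = U c.
Check: (v - proj_W(v)) · u_1 = 0  (should be 0).
Check: (v - proj_W(v)) · u_2 = 0  (should be 0).
Result: proj_W(v) = (20/13, 9/65, 232/65, -20/13).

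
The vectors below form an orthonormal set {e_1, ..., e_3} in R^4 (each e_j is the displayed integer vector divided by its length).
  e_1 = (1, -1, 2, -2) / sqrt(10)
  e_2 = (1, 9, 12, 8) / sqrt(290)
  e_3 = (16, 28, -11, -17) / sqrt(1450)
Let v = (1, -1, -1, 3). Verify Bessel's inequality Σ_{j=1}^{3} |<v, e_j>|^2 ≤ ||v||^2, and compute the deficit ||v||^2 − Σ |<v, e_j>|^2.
Σ |<v, e_j>|^2 = 138/25; ||v||^2 = 12; deficit = 162/25

Write each e_j = u_j / sqrt(<u_j, u_j>) where u_j is the displayed integer vector. Then <v, e_j> = <v, u_j> / sqrt(<u_j, u_j>), so |<v, e_j>|^2 = <v, u_j>^2 / <u_j, u_j>.
Coefficients: <v, e_1> = -6/sqrt(10), <v, e_2> = 4/sqrt(290), <v, e_3> = -52/sqrt(1450).
Square and sum: Σ |<v, e_j>|^2 = 138/25.
Compute ||v||^2 = v·v = 12.
Deficit = 12 − 138/25 = 162/25 ≥ 0, confirming Bessel's inequality. (The deficit equals ||v − Σ <v,e_j> e_j||^2, the squared distance from v to span{e_j}.)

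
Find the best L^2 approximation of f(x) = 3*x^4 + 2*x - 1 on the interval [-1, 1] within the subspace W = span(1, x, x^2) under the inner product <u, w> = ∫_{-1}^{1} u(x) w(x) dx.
g(x) = 18*x^2/7 + 2*x - 44/35

The best approximation g ∈ W is the orthogonal projection of f onto W. Writing g = a_0 + a_1 x + a_2 x^2, the coefficients solve the normal equations G · a = b where
  G_{ij} = <φ_i, φ_j> and b_i = <f, φ_i>, with φ_0 = 1, φ_1 = x, φ_2 = x^2.
G =
  [2, 0, 2/3]
  [0, 2/3, 0]
  [2/3, 0, 2/5],
b = (-4/5, 4/3, 4/21).
Solving gives a_0 = -44/35, a_1 = 2, a_2 = 18/7, so
  g(x) = 18*x^2/7 + 2*x - 44/35.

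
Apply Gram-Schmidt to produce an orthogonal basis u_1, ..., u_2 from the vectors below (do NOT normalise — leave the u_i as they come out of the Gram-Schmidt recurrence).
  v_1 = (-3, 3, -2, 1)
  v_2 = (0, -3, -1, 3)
Orthogonal basis:
  u_1 = (-3, 3, -2, 1)
  u_2 = (-12/23, -57/23, -31/23, 73/23)

Apply the Gram-Schmidt recurrence
  u_1 = v_1
  u_i = v_i − Σ_{j<i} ((v_i · u_j) / (u_j · u_j)) · u_j.

Step by step this gives:
  u_1 = (-3, 3, -2, 1)
  u_2 = (-12/23, -57/23, -31/23, 73/23)

Orthogonality check:
  u_2 · u_1 = 0 (should be 0)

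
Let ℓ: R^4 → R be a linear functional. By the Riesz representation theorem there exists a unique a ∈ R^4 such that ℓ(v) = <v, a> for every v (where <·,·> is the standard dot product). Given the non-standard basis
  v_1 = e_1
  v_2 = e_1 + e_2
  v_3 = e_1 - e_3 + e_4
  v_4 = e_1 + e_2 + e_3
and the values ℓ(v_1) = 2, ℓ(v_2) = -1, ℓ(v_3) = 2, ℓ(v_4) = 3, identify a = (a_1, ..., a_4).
a = (2, -3, 4, 4)

Write a = (a_1, ..., a_4) in the standard basis. For each basis vector v_i, ℓ(v_i) = <v_i, a> is a linear equation in the a_j's. Collect the n equations into a matrix system V a = ℓ, where row i of V is v_i (expressed in the standard basis). Since V is invertible (lower-triangular with 1s on the diagonal, up to permutation), solve by back-substitution:
  V =
[[1, 0, 0, 0],
 [1, 1, 0, 0],
 [1, 0, -1, 1],
 [1, 1, 1, 0]]
  V a = (2, -1, 2, 3)
Solving gives a = (2, -3, 4, 4).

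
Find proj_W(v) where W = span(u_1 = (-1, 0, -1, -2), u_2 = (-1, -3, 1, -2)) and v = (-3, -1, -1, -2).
proj_W(v) = (-53/37, -33/37, -31/37, -106/37)

Set up U = [u_1 | ... | u_2] ∈ R^(4×2). The projector onto W = col(U) is P = U (U^T U)^(-1) U^T.
Compute U^T U =
  [6, 4]
  [4, 15],
and U^T v = (8, 9).
Solve U^T U · c = U^T v for the coefficients: c = (42/37, 11/37). The projection is proj_W(v) = U c.
Check: (v - proj_W(v)) · u_1 = 0  (should be 0).
Check: (v - proj_W(v)) · u_2 = 0  (should be 0).
Result: proj_W(v) = (-53/37, -33/37, -31/37, -106/37).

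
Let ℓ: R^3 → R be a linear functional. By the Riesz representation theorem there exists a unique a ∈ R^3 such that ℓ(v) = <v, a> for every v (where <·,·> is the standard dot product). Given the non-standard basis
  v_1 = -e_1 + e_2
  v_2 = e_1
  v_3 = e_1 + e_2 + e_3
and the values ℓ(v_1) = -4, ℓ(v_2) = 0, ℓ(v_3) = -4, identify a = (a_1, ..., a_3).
a = (0, -4, 0)

Write a = (a_1, ..., a_3) in the standard basis. For each basis vector v_i, ℓ(v_i) = <v_i, a> is a linear equation in the a_j's. Collect the n equations into a matrix system V a = ℓ, where row i of V is v_i (expressed in the standard basis). Since V is invertible (lower-triangular with 1s on the diagonal, up to permutation), solve by back-substitution:
  V =
[[-1, 1, 0],
 [1, 0, 0],
 [1, 1, 1]]
  V a = (-4, 0, -4)
Solving gives a = (0, -4, 0).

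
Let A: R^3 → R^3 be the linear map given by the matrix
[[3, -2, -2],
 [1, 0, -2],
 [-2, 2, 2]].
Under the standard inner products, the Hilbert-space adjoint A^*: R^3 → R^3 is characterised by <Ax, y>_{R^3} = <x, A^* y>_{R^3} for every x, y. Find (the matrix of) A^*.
A^* = A^T =
[[3, 1, -2],
 [-2, 0, 2],
 [-2, -2, 2]]

For real matrices with standard dot products, the defining identity <Ax, y> = <x, A^* y> gives (Ax)^T y = x^T (A^*) y, i.e. x^T A^T y = x^T (A^*) y. Since this holds for all x, y, we must have A^* = A^T. Therefore
A^* =
[[3, 1, -2],
 [-2, 0, 2],
 [-2, -2, 2]].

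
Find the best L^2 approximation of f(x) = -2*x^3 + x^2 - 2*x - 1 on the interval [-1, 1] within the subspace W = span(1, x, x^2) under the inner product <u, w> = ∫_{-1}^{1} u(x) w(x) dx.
g(x) = x^2 - 16*x/5 - 1

The best approximation g ∈ W is the orthogonal projection of f onto W. Writing g = a_0 + a_1 x + a_2 x^2, the coefficients solve the normal equations G · a = b where
  G_{ij} = <φ_i, φ_j> and b_i = <f, φ_i>, with φ_0 = 1, φ_1 = x, φ_2 = x^2.
G =
  [2, 0, 2/3]
  [0, 2/3, 0]
  [2/3, 0, 2/5],
b = (-4/3, -32/15, -4/15).
Solving gives a_0 = -1, a_1 = -16/5, a_2 = 1, so
  g(x) = x^2 - 16*x/5 - 1.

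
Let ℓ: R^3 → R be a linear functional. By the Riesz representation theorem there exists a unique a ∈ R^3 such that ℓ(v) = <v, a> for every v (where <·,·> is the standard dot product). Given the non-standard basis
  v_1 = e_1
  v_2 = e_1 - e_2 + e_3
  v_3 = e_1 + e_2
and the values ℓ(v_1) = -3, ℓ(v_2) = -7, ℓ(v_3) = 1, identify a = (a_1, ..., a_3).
a = (-3, 4, 0)

Write a = (a_1, ..., a_3) in the standard basis. For each basis vector v_i, ℓ(v_i) = <v_i, a> is a linear equation in the a_j's. Collect the n equations into a matrix system V a = ℓ, where row i of V is v_i (expressed in the standard basis). Since V is invertible (lower-triangular with 1s on the diagonal, up to permutation), solve by back-substitution:
  V =
[[1, 0, 0],
 [1, -1, 1],
 [1, 1, 0]]
  V a = (-3, -7, 1)
Solving gives a = (-3, 4, 0).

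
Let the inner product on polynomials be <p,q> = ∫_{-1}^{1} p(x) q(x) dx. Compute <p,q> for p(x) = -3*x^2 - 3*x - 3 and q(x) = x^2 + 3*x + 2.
<p,q> = -126/5

Expand the product: p(x)·q(x) = -3*x^4 - 12*x^3 - 18*x^2 - 15*x - 6.
∫_{-1}^{1} of each monomial x^k gives [2/(k+1) if k even, 0 if k odd]. Integrating term-by-term (or equivalently evaluating the antiderivative F(x) = -3*x^5/5 - 3*x^4 - 6*x^3 - 15*x^2/2 - 6*x at the endpoints):
  F(1) − F(−1) = -231/10 − (21/10) = -126/5.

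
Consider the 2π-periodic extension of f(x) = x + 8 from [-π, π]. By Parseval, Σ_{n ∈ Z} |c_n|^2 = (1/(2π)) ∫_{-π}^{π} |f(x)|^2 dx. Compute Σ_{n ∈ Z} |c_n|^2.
Σ |c_n|^2 = π^2/3 + 64

Expand and integrate term by term over [-π, π]:
  ∫ (x)^2 dx = 1·(2π^3/3); ∫ 2·1·(8)·x dx = 0 (odd integrand); ∫ 8^2 dx = 64·2π.
So (1/(2π)) ∫_{-π}^{π} (x + 8)^2 dx = 1π^2/3 + 64 = π^2/3 + 64.
Parseval ⇒ Σ |c_n|^2 = π^2/3 + 64.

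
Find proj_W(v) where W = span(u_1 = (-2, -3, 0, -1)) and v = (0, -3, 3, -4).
proj_W(v) = (-13/7, -39/14, 0, -13/14)

Set up U = [u_1 | ... | u_1] ∈ R^(4×1). The projector onto W = col(U) is P = U (U^T U)^(-1) U^T.
Compute U^T U =
  [14],
and U^T v = (13).
Solve U^T U · c = U^T v for the coefficients: c = (13/14). The projection is proj_W(v) = U c.
Check: (v - proj_W(v)) · u_1 = 0  (should be 0).
Result: proj_W(v) = (-13/7, -39/14, 0, -13/14).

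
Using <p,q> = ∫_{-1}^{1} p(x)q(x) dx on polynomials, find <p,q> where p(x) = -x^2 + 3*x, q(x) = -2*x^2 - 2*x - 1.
<p,q> = -38/15

Expand the product: p(x)·q(x) = 2*x^4 - 4*x^3 - 5*x^2 - 3*x.
∫_{-1}^{1} of each monomial x^k gives [2/(k+1) if k even, 0 if k odd]. Integrating term-by-term (or equivalently evaluating the antiderivative F(x) = 2*x^5/5 - x^4 - 5*x^3/3 - 3*x^2/2 at the endpoints):
  F(1) − F(−1) = -113/30 − (-37/30) = -38/15.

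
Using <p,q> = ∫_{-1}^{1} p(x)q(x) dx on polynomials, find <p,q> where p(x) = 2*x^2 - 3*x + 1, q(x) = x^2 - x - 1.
<p,q> = 2/15

Expand the product: p(x)·q(x) = 2*x^4 - 5*x^3 + 2*x^2 + 2*x - 1.
∫_{-1}^{1} of each monomial x^k gives [2/(k+1) if k even, 0 if k odd]. Integrating term-by-term (or equivalently evaluating the antiderivative F(x) = 2*x^5/5 - 5*x^4/4 + 2*x^3/3 + x^2 - x at the endpoints):
  F(1) − F(−1) = -11/60 − (-19/60) = 2/15.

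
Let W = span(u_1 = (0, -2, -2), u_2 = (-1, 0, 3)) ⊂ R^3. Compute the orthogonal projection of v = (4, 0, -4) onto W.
proj_W(v) = (20/11, 8/11, -52/11)

Set up U = [u_1 | ... | u_2] ∈ R^(3×2). The projector onto W = col(U) is P = U (U^T U)^(-1) U^T.
Compute U^T U =
  [8, -6]
  [-6, 10],
and U^T v = (8, -16).
Solve U^T U · c = U^T v for the coefficients: c = (-4/11, -20/11). The projection is proj_W(v) = U c.
Check: (v - proj_W(v)) · u_1 = 0  (should be 0).
Check: (v - proj_W(v)) · u_2 = 0  (should be 0).
Result: proj_W(v) = (20/11, 8/11, -52/11).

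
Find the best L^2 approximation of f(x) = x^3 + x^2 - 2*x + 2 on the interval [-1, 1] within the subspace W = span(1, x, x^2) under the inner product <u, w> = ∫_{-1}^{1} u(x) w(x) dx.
g(x) = x^2 - 7*x/5 + 2

The best approximation g ∈ W is the orthogonal projection of f onto W. Writing g = a_0 + a_1 x + a_2 x^2, the coefficients solve the normal equations G · a = b where
  G_{ij} = <φ_i, φ_j> and b_i = <f, φ_i>, with φ_0 = 1, φ_1 = x, φ_2 = x^2.
G =
  [2, 0, 2/3]
  [0, 2/3, 0]
  [2/3, 0, 2/5],
b = (14/3, -14/15, 26/15).
Solving gives a_0 = 2, a_1 = -7/5, a_2 = 1, so
  g(x) = x^2 - 7*x/5 + 2.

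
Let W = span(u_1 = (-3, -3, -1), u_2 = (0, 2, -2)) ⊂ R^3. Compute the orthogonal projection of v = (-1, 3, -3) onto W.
proj_W(v) = (-9/17, 45/17, -57/17)

Set up U = [u_1 | ... | u_2] ∈ R^(3×2). The projector onto W = col(U) is P = U (U^T U)^(-1) U^T.
Compute U^T U =
  [19, -4]
  [-4, 8],
and U^T v = (-3, 12).
Solve U^T U · c = U^T v for the coefficients: c = (3/17, 27/17). The projection is proj_W(v) = U c.
Check: (v - proj_W(v)) · u_1 = 0  (should be 0).
Check: (v - proj_W(v)) · u_2 = 0  (should be 0).
Result: proj_W(v) = (-9/17, 45/17, -57/17).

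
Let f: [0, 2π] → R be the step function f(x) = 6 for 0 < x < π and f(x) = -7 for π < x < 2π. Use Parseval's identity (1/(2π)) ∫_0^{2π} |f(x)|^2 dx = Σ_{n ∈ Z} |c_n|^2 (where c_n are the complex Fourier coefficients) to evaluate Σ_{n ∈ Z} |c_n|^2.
Σ |c_n|^2 = 85/2

Parseval equates the L^2 energy of f (normalised by 1/(2π)) with the ℓ^2 sum of its Fourier coefficients: (1/(2π)) ∫_0^{2π} |f|^2 = Σ |c_n|^2.
Compute the left side: (1/(2π)) [∫_0^π 6^2 dx + ∫_π^{2π} (-7)^2 dx] = (1/(2π)) · (36π + 49π) = (36 + 49)/2 = 85/2.
So Σ_{n ∈ Z} |c_n|^2 = 85/2.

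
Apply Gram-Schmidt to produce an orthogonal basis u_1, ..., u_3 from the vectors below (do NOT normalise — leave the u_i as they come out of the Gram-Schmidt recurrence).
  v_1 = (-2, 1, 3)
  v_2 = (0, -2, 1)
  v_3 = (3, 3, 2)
Orthogonal basis:
  u_1 = (-2, 1, 3)
  u_2 = (1/7, -29/14, 11/14)
  u_3 = (245/69, 70/69, 140/69)

Apply the Gram-Schmidt recurrence
  u_1 = v_1
  u_i = v_i − Σ_{j<i} ((v_i · u_j) / (u_j · u_j)) · u_j.

Step by step this gives:
  u_1 = (-2, 1, 3)
  u_2 = (1/7, -29/14, 11/14)
  u_3 = (245/69, 70/69, 140/69)

Orthogonality check:
  u_2 · u_1 = 0 (should be 0)
  u_3 · u_1 = 0 (should be 0)
  u_3 · u_2 = 0 (should be 0)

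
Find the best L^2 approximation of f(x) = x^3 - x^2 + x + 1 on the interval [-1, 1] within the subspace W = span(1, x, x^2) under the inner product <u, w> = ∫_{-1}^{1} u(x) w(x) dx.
g(x) = -x^2 + 8*x/5 + 1

The best approximation g ∈ W is the orthogonal projection of f onto W. Writing g = a_0 + a_1 x + a_2 x^2, the coefficients solve the normal equations G · a = b where
  G_{ij} = <φ_i, φ_j> and b_i = <f, φ_i>, with φ_0 = 1, φ_1 = x, φ_2 = x^2.
G =
  [2, 0, 2/3]
  [0, 2/3, 0]
  [2/3, 0, 2/5],
b = (4/3, 16/15, 4/15).
Solving gives a_0 = 1, a_1 = 8/5, a_2 = -1, so
  g(x) = -x^2 + 8*x/5 + 1.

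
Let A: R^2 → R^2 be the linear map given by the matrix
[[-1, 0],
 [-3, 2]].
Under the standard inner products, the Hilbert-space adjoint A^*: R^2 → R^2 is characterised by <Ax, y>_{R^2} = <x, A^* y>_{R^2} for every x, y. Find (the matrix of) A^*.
A^* = A^T =
[[-1, -3],
 [0, 2]]

For real matrices with standard dot products, the defining identity <Ax, y> = <x, A^* y> gives (Ax)^T y = x^T (A^*) y, i.e. x^T A^T y = x^T (A^*) y. Since this holds for all x, y, we must have A^* = A^T. Therefore
A^* =
[[-1, -3],
 [0, 2]].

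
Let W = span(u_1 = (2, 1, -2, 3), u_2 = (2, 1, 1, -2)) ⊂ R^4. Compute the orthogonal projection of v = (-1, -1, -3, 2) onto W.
proj_W(v) = (-62/57, -31/57, -91/57, 54/19)

Set up U = [u_1 | ... | u_2] ∈ R^(4×2). The projector onto W = col(U) is P = U (U^T U)^(-1) U^T.
Compute U^T U =
  [18, -3]
  [-3, 10],
and U^T v = (9, -10).
Solve U^T U · c = U^T v for the coefficients: c = (20/57, -17/19). The projection is proj_W(v) = U c.
Check: (v - proj_W(v)) · u_1 = 0  (should be 0).
Check: (v - proj_W(v)) · u_2 = 0  (should be 0).
Result: proj_W(v) = (-62/57, -31/57, -91/57, 54/19).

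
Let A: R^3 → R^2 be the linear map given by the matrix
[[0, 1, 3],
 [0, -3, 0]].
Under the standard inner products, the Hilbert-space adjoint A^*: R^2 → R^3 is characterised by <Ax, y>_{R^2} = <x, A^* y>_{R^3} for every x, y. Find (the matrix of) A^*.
A^* = A^T =
[[0, 0],
 [1, -3],
 [3, 0]]

For real matrices with standard dot products, the defining identity <Ax, y> = <x, A^* y> gives (Ax)^T y = x^T (A^*) y, i.e. x^T A^T y = x^T (A^*) y. Since this holds for all x, y, we must have A^* = A^T. Therefore
A^* =
[[0, 0],
 [1, -3],
 [3, 0]].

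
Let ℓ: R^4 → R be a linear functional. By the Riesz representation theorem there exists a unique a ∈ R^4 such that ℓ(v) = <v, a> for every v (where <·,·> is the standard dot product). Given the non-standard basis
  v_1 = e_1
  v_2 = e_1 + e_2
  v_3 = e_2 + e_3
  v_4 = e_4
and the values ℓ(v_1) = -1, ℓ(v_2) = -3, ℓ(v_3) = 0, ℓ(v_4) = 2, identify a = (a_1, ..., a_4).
a = (-1, -2, 2, 2)

Write a = (a_1, ..., a_4) in the standard basis. For each basis vector v_i, ℓ(v_i) = <v_i, a> is a linear equation in the a_j's. Collect the n equations into a matrix system V a = ℓ, where row i of V is v_i (expressed in the standard basis). Since V is invertible (lower-triangular with 1s on the diagonal, up to permutation), solve by back-substitution:
  V =
[[1, 0, 0, 0],
 [1, 1, 0, 0],
 [0, 1, 1, 0],
 [0, 0, 0, 1]]
  V a = (-1, -3, 0, 2)
Solving gives a = (-1, -2, 2, 2).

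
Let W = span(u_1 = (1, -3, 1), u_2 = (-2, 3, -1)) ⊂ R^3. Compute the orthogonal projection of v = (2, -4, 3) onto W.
proj_W(v) = (2, -9/2, 3/2)

Set up U = [u_1 | ... | u_2] ∈ R^(3×2). The projector onto W = col(U) is P = U (U^T U)^(-1) U^T.
Compute U^T U =
  [11, -12]
  [-12, 14],
and U^T v = (17, -19).
Solve U^T U · c = U^T v for the coefficients: c = (1, -1/2). The projection is proj_W(v) = U c.
Check: (v - proj_W(v)) · u_1 = 0  (should be 0).
Check: (v - proj_W(v)) · u_2 = 0  (should be 0).
Result: proj_W(v) = (2, -9/2, 3/2).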